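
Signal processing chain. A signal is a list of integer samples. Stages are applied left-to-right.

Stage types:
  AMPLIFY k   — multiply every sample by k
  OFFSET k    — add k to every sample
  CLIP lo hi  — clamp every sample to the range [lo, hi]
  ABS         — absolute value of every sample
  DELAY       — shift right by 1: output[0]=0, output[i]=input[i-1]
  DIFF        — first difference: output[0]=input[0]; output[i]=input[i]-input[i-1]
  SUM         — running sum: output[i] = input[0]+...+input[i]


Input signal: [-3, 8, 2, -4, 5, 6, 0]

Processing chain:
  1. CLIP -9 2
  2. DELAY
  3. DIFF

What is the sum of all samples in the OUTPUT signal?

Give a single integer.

Answer: 2

Derivation:
Input: [-3, 8, 2, -4, 5, 6, 0]
Stage 1 (CLIP -9 2): clip(-3,-9,2)=-3, clip(8,-9,2)=2, clip(2,-9,2)=2, clip(-4,-9,2)=-4, clip(5,-9,2)=2, clip(6,-9,2)=2, clip(0,-9,2)=0 -> [-3, 2, 2, -4, 2, 2, 0]
Stage 2 (DELAY): [0, -3, 2, 2, -4, 2, 2] = [0, -3, 2, 2, -4, 2, 2] -> [0, -3, 2, 2, -4, 2, 2]
Stage 3 (DIFF): s[0]=0, -3-0=-3, 2--3=5, 2-2=0, -4-2=-6, 2--4=6, 2-2=0 -> [0, -3, 5, 0, -6, 6, 0]
Output sum: 2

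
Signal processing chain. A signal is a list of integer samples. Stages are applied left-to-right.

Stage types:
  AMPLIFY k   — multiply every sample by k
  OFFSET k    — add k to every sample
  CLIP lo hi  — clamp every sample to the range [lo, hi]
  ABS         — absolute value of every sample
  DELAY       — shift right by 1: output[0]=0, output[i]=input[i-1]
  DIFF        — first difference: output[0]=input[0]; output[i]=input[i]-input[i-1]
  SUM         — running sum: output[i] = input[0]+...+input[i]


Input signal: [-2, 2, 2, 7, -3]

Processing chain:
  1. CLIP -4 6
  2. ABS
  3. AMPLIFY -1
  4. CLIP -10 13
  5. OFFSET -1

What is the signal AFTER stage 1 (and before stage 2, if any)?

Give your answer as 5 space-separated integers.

Answer: -2 2 2 6 -3

Derivation:
Input: [-2, 2, 2, 7, -3]
Stage 1 (CLIP -4 6): clip(-2,-4,6)=-2, clip(2,-4,6)=2, clip(2,-4,6)=2, clip(7,-4,6)=6, clip(-3,-4,6)=-3 -> [-2, 2, 2, 6, -3]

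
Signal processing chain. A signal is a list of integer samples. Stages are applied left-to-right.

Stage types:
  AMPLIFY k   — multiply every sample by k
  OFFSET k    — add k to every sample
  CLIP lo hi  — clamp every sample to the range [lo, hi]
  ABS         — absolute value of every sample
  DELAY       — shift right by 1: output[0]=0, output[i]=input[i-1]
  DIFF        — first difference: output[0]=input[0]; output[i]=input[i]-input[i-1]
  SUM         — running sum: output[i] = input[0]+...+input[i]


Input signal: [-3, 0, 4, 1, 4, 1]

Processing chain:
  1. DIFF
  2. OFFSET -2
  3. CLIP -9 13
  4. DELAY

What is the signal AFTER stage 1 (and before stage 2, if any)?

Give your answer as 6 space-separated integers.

Answer: -3 3 4 -3 3 -3

Derivation:
Input: [-3, 0, 4, 1, 4, 1]
Stage 1 (DIFF): s[0]=-3, 0--3=3, 4-0=4, 1-4=-3, 4-1=3, 1-4=-3 -> [-3, 3, 4, -3, 3, -3]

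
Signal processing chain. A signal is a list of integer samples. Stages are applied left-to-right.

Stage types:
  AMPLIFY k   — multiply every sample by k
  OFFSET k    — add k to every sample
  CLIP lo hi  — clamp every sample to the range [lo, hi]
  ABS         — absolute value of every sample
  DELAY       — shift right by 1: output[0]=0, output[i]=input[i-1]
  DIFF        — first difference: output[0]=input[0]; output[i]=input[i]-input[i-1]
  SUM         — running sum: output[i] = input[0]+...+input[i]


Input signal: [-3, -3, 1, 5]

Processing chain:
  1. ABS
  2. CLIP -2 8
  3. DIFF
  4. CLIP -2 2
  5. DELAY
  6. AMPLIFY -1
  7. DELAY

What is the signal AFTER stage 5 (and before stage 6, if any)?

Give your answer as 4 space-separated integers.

Input: [-3, -3, 1, 5]
Stage 1 (ABS): |-3|=3, |-3|=3, |1|=1, |5|=5 -> [3, 3, 1, 5]
Stage 2 (CLIP -2 8): clip(3,-2,8)=3, clip(3,-2,8)=3, clip(1,-2,8)=1, clip(5,-2,8)=5 -> [3, 3, 1, 5]
Stage 3 (DIFF): s[0]=3, 3-3=0, 1-3=-2, 5-1=4 -> [3, 0, -2, 4]
Stage 4 (CLIP -2 2): clip(3,-2,2)=2, clip(0,-2,2)=0, clip(-2,-2,2)=-2, clip(4,-2,2)=2 -> [2, 0, -2, 2]
Stage 5 (DELAY): [0, 2, 0, -2] = [0, 2, 0, -2] -> [0, 2, 0, -2]

Answer: 0 2 0 -2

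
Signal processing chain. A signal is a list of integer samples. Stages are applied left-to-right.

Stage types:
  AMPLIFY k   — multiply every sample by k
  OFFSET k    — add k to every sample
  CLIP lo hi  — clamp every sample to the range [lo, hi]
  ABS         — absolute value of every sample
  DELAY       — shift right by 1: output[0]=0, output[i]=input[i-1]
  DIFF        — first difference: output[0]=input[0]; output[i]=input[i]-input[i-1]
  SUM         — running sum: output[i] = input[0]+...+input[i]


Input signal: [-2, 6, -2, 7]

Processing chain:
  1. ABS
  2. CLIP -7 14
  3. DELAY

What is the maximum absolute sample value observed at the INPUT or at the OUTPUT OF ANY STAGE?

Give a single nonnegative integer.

Input: [-2, 6, -2, 7] (max |s|=7)
Stage 1 (ABS): |-2|=2, |6|=6, |-2|=2, |7|=7 -> [2, 6, 2, 7] (max |s|=7)
Stage 2 (CLIP -7 14): clip(2,-7,14)=2, clip(6,-7,14)=6, clip(2,-7,14)=2, clip(7,-7,14)=7 -> [2, 6, 2, 7] (max |s|=7)
Stage 3 (DELAY): [0, 2, 6, 2] = [0, 2, 6, 2] -> [0, 2, 6, 2] (max |s|=6)
Overall max amplitude: 7

Answer: 7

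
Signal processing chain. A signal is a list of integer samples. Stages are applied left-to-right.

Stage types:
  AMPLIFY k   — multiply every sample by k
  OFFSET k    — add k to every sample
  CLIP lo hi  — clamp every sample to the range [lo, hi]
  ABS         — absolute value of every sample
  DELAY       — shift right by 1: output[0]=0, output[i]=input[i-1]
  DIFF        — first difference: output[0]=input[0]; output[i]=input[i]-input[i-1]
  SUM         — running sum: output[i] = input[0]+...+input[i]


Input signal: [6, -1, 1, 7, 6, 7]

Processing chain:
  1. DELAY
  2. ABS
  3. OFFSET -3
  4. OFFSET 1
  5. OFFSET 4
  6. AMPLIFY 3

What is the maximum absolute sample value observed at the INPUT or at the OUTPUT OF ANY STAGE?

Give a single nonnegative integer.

Answer: 27

Derivation:
Input: [6, -1, 1, 7, 6, 7] (max |s|=7)
Stage 1 (DELAY): [0, 6, -1, 1, 7, 6] = [0, 6, -1, 1, 7, 6] -> [0, 6, -1, 1, 7, 6] (max |s|=7)
Stage 2 (ABS): |0|=0, |6|=6, |-1|=1, |1|=1, |7|=7, |6|=6 -> [0, 6, 1, 1, 7, 6] (max |s|=7)
Stage 3 (OFFSET -3): 0+-3=-3, 6+-3=3, 1+-3=-2, 1+-3=-2, 7+-3=4, 6+-3=3 -> [-3, 3, -2, -2, 4, 3] (max |s|=4)
Stage 4 (OFFSET 1): -3+1=-2, 3+1=4, -2+1=-1, -2+1=-1, 4+1=5, 3+1=4 -> [-2, 4, -1, -1, 5, 4] (max |s|=5)
Stage 5 (OFFSET 4): -2+4=2, 4+4=8, -1+4=3, -1+4=3, 5+4=9, 4+4=8 -> [2, 8, 3, 3, 9, 8] (max |s|=9)
Stage 6 (AMPLIFY 3): 2*3=6, 8*3=24, 3*3=9, 3*3=9, 9*3=27, 8*3=24 -> [6, 24, 9, 9, 27, 24] (max |s|=27)
Overall max amplitude: 27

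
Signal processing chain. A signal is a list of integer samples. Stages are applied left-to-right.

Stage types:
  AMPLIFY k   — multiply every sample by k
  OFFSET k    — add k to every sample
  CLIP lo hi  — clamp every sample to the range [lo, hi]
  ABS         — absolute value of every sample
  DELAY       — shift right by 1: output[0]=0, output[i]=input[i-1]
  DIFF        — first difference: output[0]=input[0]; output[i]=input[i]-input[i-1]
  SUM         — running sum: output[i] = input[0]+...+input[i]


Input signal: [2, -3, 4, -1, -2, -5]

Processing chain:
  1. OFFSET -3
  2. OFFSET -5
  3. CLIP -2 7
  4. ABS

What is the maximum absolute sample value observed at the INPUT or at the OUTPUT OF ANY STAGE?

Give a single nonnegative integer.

Answer: 13

Derivation:
Input: [2, -3, 4, -1, -2, -5] (max |s|=5)
Stage 1 (OFFSET -3): 2+-3=-1, -3+-3=-6, 4+-3=1, -1+-3=-4, -2+-3=-5, -5+-3=-8 -> [-1, -6, 1, -4, -5, -8] (max |s|=8)
Stage 2 (OFFSET -5): -1+-5=-6, -6+-5=-11, 1+-5=-4, -4+-5=-9, -5+-5=-10, -8+-5=-13 -> [-6, -11, -4, -9, -10, -13] (max |s|=13)
Stage 3 (CLIP -2 7): clip(-6,-2,7)=-2, clip(-11,-2,7)=-2, clip(-4,-2,7)=-2, clip(-9,-2,7)=-2, clip(-10,-2,7)=-2, clip(-13,-2,7)=-2 -> [-2, -2, -2, -2, -2, -2] (max |s|=2)
Stage 4 (ABS): |-2|=2, |-2|=2, |-2|=2, |-2|=2, |-2|=2, |-2|=2 -> [2, 2, 2, 2, 2, 2] (max |s|=2)
Overall max amplitude: 13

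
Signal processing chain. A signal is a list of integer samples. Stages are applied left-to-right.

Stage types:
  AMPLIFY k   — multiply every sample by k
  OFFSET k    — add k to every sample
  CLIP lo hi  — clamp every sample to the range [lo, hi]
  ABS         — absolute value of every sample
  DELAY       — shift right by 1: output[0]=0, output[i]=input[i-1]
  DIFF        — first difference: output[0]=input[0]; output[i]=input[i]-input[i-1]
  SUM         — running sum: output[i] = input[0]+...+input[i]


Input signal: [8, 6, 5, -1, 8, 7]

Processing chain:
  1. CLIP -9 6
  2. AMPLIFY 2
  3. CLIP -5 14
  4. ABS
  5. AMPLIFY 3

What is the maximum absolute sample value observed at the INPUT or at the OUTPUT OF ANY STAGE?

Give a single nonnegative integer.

Answer: 36

Derivation:
Input: [8, 6, 5, -1, 8, 7] (max |s|=8)
Stage 1 (CLIP -9 6): clip(8,-9,6)=6, clip(6,-9,6)=6, clip(5,-9,6)=5, clip(-1,-9,6)=-1, clip(8,-9,6)=6, clip(7,-9,6)=6 -> [6, 6, 5, -1, 6, 6] (max |s|=6)
Stage 2 (AMPLIFY 2): 6*2=12, 6*2=12, 5*2=10, -1*2=-2, 6*2=12, 6*2=12 -> [12, 12, 10, -2, 12, 12] (max |s|=12)
Stage 3 (CLIP -5 14): clip(12,-5,14)=12, clip(12,-5,14)=12, clip(10,-5,14)=10, clip(-2,-5,14)=-2, clip(12,-5,14)=12, clip(12,-5,14)=12 -> [12, 12, 10, -2, 12, 12] (max |s|=12)
Stage 4 (ABS): |12|=12, |12|=12, |10|=10, |-2|=2, |12|=12, |12|=12 -> [12, 12, 10, 2, 12, 12] (max |s|=12)
Stage 5 (AMPLIFY 3): 12*3=36, 12*3=36, 10*3=30, 2*3=6, 12*3=36, 12*3=36 -> [36, 36, 30, 6, 36, 36] (max |s|=36)
Overall max amplitude: 36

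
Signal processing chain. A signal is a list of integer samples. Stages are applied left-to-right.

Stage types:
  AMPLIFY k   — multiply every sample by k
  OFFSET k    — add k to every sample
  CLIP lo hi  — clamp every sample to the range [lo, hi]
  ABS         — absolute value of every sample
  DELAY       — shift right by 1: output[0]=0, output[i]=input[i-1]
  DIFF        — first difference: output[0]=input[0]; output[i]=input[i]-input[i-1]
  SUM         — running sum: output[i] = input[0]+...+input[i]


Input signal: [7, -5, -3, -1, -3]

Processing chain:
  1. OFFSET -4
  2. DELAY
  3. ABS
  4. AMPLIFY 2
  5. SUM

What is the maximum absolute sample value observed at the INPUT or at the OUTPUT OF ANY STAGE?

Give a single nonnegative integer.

Input: [7, -5, -3, -1, -3] (max |s|=7)
Stage 1 (OFFSET -4): 7+-4=3, -5+-4=-9, -3+-4=-7, -1+-4=-5, -3+-4=-7 -> [3, -9, -7, -5, -7] (max |s|=9)
Stage 2 (DELAY): [0, 3, -9, -7, -5] = [0, 3, -9, -7, -5] -> [0, 3, -9, -7, -5] (max |s|=9)
Stage 3 (ABS): |0|=0, |3|=3, |-9|=9, |-7|=7, |-5|=5 -> [0, 3, 9, 7, 5] (max |s|=9)
Stage 4 (AMPLIFY 2): 0*2=0, 3*2=6, 9*2=18, 7*2=14, 5*2=10 -> [0, 6, 18, 14, 10] (max |s|=18)
Stage 5 (SUM): sum[0..0]=0, sum[0..1]=6, sum[0..2]=24, sum[0..3]=38, sum[0..4]=48 -> [0, 6, 24, 38, 48] (max |s|=48)
Overall max amplitude: 48

Answer: 48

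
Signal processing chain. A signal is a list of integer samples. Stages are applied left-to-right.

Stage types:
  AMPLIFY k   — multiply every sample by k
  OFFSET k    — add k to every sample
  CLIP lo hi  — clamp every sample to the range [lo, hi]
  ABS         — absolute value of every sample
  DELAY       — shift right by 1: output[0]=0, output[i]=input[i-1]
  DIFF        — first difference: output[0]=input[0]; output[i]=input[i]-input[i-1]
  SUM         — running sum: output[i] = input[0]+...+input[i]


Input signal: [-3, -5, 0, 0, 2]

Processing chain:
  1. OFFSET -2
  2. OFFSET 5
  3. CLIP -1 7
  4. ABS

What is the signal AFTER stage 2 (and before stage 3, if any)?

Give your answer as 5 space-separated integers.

Answer: 0 -2 3 3 5

Derivation:
Input: [-3, -5, 0, 0, 2]
Stage 1 (OFFSET -2): -3+-2=-5, -5+-2=-7, 0+-2=-2, 0+-2=-2, 2+-2=0 -> [-5, -7, -2, -2, 0]
Stage 2 (OFFSET 5): -5+5=0, -7+5=-2, -2+5=3, -2+5=3, 0+5=5 -> [0, -2, 3, 3, 5]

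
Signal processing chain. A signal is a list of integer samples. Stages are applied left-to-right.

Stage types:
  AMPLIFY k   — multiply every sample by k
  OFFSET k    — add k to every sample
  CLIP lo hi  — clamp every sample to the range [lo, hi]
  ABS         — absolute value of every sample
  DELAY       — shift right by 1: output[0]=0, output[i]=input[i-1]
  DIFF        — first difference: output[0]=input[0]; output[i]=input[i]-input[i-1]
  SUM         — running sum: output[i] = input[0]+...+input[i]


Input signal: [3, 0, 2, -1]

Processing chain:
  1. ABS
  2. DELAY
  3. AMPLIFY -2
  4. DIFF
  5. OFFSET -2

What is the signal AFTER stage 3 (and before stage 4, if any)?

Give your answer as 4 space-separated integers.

Input: [3, 0, 2, -1]
Stage 1 (ABS): |3|=3, |0|=0, |2|=2, |-1|=1 -> [3, 0, 2, 1]
Stage 2 (DELAY): [0, 3, 0, 2] = [0, 3, 0, 2] -> [0, 3, 0, 2]
Stage 3 (AMPLIFY -2): 0*-2=0, 3*-2=-6, 0*-2=0, 2*-2=-4 -> [0, -6, 0, -4]

Answer: 0 -6 0 -4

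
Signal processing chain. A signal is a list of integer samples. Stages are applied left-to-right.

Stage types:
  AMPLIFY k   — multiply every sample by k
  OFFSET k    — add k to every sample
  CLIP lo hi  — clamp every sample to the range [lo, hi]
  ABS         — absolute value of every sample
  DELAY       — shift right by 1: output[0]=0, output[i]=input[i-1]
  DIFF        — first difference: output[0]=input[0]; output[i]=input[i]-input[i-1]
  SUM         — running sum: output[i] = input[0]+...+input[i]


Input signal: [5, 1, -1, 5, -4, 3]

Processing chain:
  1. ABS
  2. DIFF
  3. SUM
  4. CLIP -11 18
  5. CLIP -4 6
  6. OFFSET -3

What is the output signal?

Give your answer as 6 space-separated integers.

Answer: 2 -2 -2 2 1 0

Derivation:
Input: [5, 1, -1, 5, -4, 3]
Stage 1 (ABS): |5|=5, |1|=1, |-1|=1, |5|=5, |-4|=4, |3|=3 -> [5, 1, 1, 5, 4, 3]
Stage 2 (DIFF): s[0]=5, 1-5=-4, 1-1=0, 5-1=4, 4-5=-1, 3-4=-1 -> [5, -4, 0, 4, -1, -1]
Stage 3 (SUM): sum[0..0]=5, sum[0..1]=1, sum[0..2]=1, sum[0..3]=5, sum[0..4]=4, sum[0..5]=3 -> [5, 1, 1, 5, 4, 3]
Stage 4 (CLIP -11 18): clip(5,-11,18)=5, clip(1,-11,18)=1, clip(1,-11,18)=1, clip(5,-11,18)=5, clip(4,-11,18)=4, clip(3,-11,18)=3 -> [5, 1, 1, 5, 4, 3]
Stage 5 (CLIP -4 6): clip(5,-4,6)=5, clip(1,-4,6)=1, clip(1,-4,6)=1, clip(5,-4,6)=5, clip(4,-4,6)=4, clip(3,-4,6)=3 -> [5, 1, 1, 5, 4, 3]
Stage 6 (OFFSET -3): 5+-3=2, 1+-3=-2, 1+-3=-2, 5+-3=2, 4+-3=1, 3+-3=0 -> [2, -2, -2, 2, 1, 0]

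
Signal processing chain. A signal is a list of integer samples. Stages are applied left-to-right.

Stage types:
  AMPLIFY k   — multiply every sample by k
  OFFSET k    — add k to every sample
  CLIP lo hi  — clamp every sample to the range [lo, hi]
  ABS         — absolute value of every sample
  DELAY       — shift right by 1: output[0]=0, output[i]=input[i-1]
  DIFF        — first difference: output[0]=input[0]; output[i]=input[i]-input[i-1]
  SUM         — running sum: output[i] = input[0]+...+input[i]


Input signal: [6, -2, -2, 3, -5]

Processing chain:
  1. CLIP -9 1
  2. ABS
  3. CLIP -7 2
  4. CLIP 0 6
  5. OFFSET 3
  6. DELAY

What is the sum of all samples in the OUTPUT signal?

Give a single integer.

Answer: 18

Derivation:
Input: [6, -2, -2, 3, -5]
Stage 1 (CLIP -9 1): clip(6,-9,1)=1, clip(-2,-9,1)=-2, clip(-2,-9,1)=-2, clip(3,-9,1)=1, clip(-5,-9,1)=-5 -> [1, -2, -2, 1, -5]
Stage 2 (ABS): |1|=1, |-2|=2, |-2|=2, |1|=1, |-5|=5 -> [1, 2, 2, 1, 5]
Stage 3 (CLIP -7 2): clip(1,-7,2)=1, clip(2,-7,2)=2, clip(2,-7,2)=2, clip(1,-7,2)=1, clip(5,-7,2)=2 -> [1, 2, 2, 1, 2]
Stage 4 (CLIP 0 6): clip(1,0,6)=1, clip(2,0,6)=2, clip(2,0,6)=2, clip(1,0,6)=1, clip(2,0,6)=2 -> [1, 2, 2, 1, 2]
Stage 5 (OFFSET 3): 1+3=4, 2+3=5, 2+3=5, 1+3=4, 2+3=5 -> [4, 5, 5, 4, 5]
Stage 6 (DELAY): [0, 4, 5, 5, 4] = [0, 4, 5, 5, 4] -> [0, 4, 5, 5, 4]
Output sum: 18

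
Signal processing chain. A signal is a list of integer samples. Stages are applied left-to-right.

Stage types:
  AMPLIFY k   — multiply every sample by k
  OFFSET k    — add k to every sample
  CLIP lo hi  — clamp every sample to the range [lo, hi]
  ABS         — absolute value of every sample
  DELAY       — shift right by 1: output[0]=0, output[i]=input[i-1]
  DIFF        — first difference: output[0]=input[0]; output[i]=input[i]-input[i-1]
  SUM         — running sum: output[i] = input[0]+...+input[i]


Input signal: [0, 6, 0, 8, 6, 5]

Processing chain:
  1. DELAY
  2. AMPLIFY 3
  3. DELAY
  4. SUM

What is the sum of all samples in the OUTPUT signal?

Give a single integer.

Answer: 78

Derivation:
Input: [0, 6, 0, 8, 6, 5]
Stage 1 (DELAY): [0, 0, 6, 0, 8, 6] = [0, 0, 6, 0, 8, 6] -> [0, 0, 6, 0, 8, 6]
Stage 2 (AMPLIFY 3): 0*3=0, 0*3=0, 6*3=18, 0*3=0, 8*3=24, 6*3=18 -> [0, 0, 18, 0, 24, 18]
Stage 3 (DELAY): [0, 0, 0, 18, 0, 24] = [0, 0, 0, 18, 0, 24] -> [0, 0, 0, 18, 0, 24]
Stage 4 (SUM): sum[0..0]=0, sum[0..1]=0, sum[0..2]=0, sum[0..3]=18, sum[0..4]=18, sum[0..5]=42 -> [0, 0, 0, 18, 18, 42]
Output sum: 78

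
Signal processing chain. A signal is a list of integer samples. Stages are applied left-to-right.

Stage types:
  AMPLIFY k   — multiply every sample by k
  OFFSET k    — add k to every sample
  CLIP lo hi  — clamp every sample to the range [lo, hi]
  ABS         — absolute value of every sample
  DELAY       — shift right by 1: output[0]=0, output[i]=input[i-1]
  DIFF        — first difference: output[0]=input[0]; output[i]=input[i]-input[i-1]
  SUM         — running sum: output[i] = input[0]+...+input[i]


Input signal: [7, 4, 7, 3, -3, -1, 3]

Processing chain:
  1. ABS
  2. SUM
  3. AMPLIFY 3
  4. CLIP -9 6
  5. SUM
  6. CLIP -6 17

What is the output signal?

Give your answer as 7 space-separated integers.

Answer: 6 12 17 17 17 17 17

Derivation:
Input: [7, 4, 7, 3, -3, -1, 3]
Stage 1 (ABS): |7|=7, |4|=4, |7|=7, |3|=3, |-3|=3, |-1|=1, |3|=3 -> [7, 4, 7, 3, 3, 1, 3]
Stage 2 (SUM): sum[0..0]=7, sum[0..1]=11, sum[0..2]=18, sum[0..3]=21, sum[0..4]=24, sum[0..5]=25, sum[0..6]=28 -> [7, 11, 18, 21, 24, 25, 28]
Stage 3 (AMPLIFY 3): 7*3=21, 11*3=33, 18*3=54, 21*3=63, 24*3=72, 25*3=75, 28*3=84 -> [21, 33, 54, 63, 72, 75, 84]
Stage 4 (CLIP -9 6): clip(21,-9,6)=6, clip(33,-9,6)=6, clip(54,-9,6)=6, clip(63,-9,6)=6, clip(72,-9,6)=6, clip(75,-9,6)=6, clip(84,-9,6)=6 -> [6, 6, 6, 6, 6, 6, 6]
Stage 5 (SUM): sum[0..0]=6, sum[0..1]=12, sum[0..2]=18, sum[0..3]=24, sum[0..4]=30, sum[0..5]=36, sum[0..6]=42 -> [6, 12, 18, 24, 30, 36, 42]
Stage 6 (CLIP -6 17): clip(6,-6,17)=6, clip(12,-6,17)=12, clip(18,-6,17)=17, clip(24,-6,17)=17, clip(30,-6,17)=17, clip(36,-6,17)=17, clip(42,-6,17)=17 -> [6, 12, 17, 17, 17, 17, 17]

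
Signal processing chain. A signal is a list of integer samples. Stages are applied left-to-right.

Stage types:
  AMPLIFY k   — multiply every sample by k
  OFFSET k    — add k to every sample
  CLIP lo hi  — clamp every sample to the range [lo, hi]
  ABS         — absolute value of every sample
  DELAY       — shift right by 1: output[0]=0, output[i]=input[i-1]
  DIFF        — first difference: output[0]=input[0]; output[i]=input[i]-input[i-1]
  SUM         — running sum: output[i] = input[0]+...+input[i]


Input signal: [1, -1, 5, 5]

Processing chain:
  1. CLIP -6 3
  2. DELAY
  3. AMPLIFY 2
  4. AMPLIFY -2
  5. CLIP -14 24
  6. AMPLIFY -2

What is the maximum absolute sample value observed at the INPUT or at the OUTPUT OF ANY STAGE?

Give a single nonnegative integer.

Answer: 24

Derivation:
Input: [1, -1, 5, 5] (max |s|=5)
Stage 1 (CLIP -6 3): clip(1,-6,3)=1, clip(-1,-6,3)=-1, clip(5,-6,3)=3, clip(5,-6,3)=3 -> [1, -1, 3, 3] (max |s|=3)
Stage 2 (DELAY): [0, 1, -1, 3] = [0, 1, -1, 3] -> [0, 1, -1, 3] (max |s|=3)
Stage 3 (AMPLIFY 2): 0*2=0, 1*2=2, -1*2=-2, 3*2=6 -> [0, 2, -2, 6] (max |s|=6)
Stage 4 (AMPLIFY -2): 0*-2=0, 2*-2=-4, -2*-2=4, 6*-2=-12 -> [0, -4, 4, -12] (max |s|=12)
Stage 5 (CLIP -14 24): clip(0,-14,24)=0, clip(-4,-14,24)=-4, clip(4,-14,24)=4, clip(-12,-14,24)=-12 -> [0, -4, 4, -12] (max |s|=12)
Stage 6 (AMPLIFY -2): 0*-2=0, -4*-2=8, 4*-2=-8, -12*-2=24 -> [0, 8, -8, 24] (max |s|=24)
Overall max amplitude: 24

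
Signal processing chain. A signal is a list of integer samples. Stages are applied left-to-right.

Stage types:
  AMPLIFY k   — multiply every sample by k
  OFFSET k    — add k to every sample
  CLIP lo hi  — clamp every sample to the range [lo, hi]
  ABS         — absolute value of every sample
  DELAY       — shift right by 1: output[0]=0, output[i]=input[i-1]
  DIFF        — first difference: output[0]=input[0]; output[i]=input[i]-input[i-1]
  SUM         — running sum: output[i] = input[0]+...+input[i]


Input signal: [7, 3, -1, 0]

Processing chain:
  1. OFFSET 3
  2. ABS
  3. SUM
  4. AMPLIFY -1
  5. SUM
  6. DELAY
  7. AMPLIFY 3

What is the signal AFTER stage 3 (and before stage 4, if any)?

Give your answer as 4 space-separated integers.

Answer: 10 16 18 21

Derivation:
Input: [7, 3, -1, 0]
Stage 1 (OFFSET 3): 7+3=10, 3+3=6, -1+3=2, 0+3=3 -> [10, 6, 2, 3]
Stage 2 (ABS): |10|=10, |6|=6, |2|=2, |3|=3 -> [10, 6, 2, 3]
Stage 3 (SUM): sum[0..0]=10, sum[0..1]=16, sum[0..2]=18, sum[0..3]=21 -> [10, 16, 18, 21]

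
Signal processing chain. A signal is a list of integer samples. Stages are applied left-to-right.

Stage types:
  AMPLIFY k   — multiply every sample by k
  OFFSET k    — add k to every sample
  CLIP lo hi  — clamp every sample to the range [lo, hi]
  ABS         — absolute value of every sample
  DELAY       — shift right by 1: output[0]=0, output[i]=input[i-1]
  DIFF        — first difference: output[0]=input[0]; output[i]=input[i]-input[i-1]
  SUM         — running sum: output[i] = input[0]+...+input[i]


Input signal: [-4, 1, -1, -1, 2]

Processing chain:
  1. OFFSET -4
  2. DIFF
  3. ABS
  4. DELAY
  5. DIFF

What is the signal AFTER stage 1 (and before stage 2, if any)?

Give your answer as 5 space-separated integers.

Answer: -8 -3 -5 -5 -2

Derivation:
Input: [-4, 1, -1, -1, 2]
Stage 1 (OFFSET -4): -4+-4=-8, 1+-4=-3, -1+-4=-5, -1+-4=-5, 2+-4=-2 -> [-8, -3, -5, -5, -2]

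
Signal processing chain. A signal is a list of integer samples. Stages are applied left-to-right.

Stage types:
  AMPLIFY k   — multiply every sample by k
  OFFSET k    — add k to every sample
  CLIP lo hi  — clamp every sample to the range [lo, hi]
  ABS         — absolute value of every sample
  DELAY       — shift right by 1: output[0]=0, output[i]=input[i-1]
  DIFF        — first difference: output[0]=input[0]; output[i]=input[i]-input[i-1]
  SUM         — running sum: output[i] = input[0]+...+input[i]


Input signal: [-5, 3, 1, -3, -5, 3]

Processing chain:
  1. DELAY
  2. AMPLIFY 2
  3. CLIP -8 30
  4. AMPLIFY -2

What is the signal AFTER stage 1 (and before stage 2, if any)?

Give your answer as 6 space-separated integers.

Input: [-5, 3, 1, -3, -5, 3]
Stage 1 (DELAY): [0, -5, 3, 1, -3, -5] = [0, -5, 3, 1, -3, -5] -> [0, -5, 3, 1, -3, -5]

Answer: 0 -5 3 1 -3 -5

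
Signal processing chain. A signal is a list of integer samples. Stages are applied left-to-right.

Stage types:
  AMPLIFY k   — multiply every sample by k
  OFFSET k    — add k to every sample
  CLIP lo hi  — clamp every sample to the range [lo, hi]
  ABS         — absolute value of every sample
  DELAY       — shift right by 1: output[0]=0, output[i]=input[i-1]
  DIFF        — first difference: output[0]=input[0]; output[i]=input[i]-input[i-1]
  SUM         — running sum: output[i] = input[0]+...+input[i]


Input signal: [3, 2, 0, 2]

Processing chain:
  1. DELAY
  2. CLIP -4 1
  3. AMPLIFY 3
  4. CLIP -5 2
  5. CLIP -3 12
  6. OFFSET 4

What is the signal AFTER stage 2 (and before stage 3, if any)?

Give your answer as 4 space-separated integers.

Input: [3, 2, 0, 2]
Stage 1 (DELAY): [0, 3, 2, 0] = [0, 3, 2, 0] -> [0, 3, 2, 0]
Stage 2 (CLIP -4 1): clip(0,-4,1)=0, clip(3,-4,1)=1, clip(2,-4,1)=1, clip(0,-4,1)=0 -> [0, 1, 1, 0]

Answer: 0 1 1 0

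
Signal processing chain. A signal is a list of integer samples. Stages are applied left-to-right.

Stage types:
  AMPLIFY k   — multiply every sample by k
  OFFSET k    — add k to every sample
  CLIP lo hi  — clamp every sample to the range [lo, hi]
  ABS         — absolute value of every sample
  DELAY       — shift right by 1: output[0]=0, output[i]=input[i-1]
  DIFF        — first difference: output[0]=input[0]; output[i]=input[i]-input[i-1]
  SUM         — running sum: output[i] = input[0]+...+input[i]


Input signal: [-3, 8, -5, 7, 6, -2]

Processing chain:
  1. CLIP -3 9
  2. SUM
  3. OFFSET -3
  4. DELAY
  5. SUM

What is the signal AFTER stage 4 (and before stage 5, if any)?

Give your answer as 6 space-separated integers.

Input: [-3, 8, -5, 7, 6, -2]
Stage 1 (CLIP -3 9): clip(-3,-3,9)=-3, clip(8,-3,9)=8, clip(-5,-3,9)=-3, clip(7,-3,9)=7, clip(6,-3,9)=6, clip(-2,-3,9)=-2 -> [-3, 8, -3, 7, 6, -2]
Stage 2 (SUM): sum[0..0]=-3, sum[0..1]=5, sum[0..2]=2, sum[0..3]=9, sum[0..4]=15, sum[0..5]=13 -> [-3, 5, 2, 9, 15, 13]
Stage 3 (OFFSET -3): -3+-3=-6, 5+-3=2, 2+-3=-1, 9+-3=6, 15+-3=12, 13+-3=10 -> [-6, 2, -1, 6, 12, 10]
Stage 4 (DELAY): [0, -6, 2, -1, 6, 12] = [0, -6, 2, -1, 6, 12] -> [0, -6, 2, -1, 6, 12]

Answer: 0 -6 2 -1 6 12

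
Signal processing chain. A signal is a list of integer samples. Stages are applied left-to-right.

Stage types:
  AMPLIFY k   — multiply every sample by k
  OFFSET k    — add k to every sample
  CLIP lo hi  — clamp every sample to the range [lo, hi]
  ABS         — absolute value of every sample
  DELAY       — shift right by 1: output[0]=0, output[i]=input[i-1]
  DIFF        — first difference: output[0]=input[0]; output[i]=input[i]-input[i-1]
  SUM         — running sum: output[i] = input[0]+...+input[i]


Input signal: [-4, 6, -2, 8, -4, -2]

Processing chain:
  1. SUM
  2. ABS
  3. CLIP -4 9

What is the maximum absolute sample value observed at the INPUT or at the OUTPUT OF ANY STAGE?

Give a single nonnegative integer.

Answer: 8

Derivation:
Input: [-4, 6, -2, 8, -4, -2] (max |s|=8)
Stage 1 (SUM): sum[0..0]=-4, sum[0..1]=2, sum[0..2]=0, sum[0..3]=8, sum[0..4]=4, sum[0..5]=2 -> [-4, 2, 0, 8, 4, 2] (max |s|=8)
Stage 2 (ABS): |-4|=4, |2|=2, |0|=0, |8|=8, |4|=4, |2|=2 -> [4, 2, 0, 8, 4, 2] (max |s|=8)
Stage 3 (CLIP -4 9): clip(4,-4,9)=4, clip(2,-4,9)=2, clip(0,-4,9)=0, clip(8,-4,9)=8, clip(4,-4,9)=4, clip(2,-4,9)=2 -> [4, 2, 0, 8, 4, 2] (max |s|=8)
Overall max amplitude: 8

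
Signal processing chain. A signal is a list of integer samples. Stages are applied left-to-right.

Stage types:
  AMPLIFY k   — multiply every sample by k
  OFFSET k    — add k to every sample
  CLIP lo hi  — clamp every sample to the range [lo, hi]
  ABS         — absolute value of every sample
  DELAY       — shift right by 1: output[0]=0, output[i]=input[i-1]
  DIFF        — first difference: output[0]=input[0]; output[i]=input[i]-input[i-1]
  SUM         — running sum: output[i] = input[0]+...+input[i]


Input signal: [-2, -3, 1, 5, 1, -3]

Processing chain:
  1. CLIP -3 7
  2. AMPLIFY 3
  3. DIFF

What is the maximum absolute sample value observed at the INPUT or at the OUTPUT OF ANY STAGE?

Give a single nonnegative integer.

Answer: 15

Derivation:
Input: [-2, -3, 1, 5, 1, -3] (max |s|=5)
Stage 1 (CLIP -3 7): clip(-2,-3,7)=-2, clip(-3,-3,7)=-3, clip(1,-3,7)=1, clip(5,-3,7)=5, clip(1,-3,7)=1, clip(-3,-3,7)=-3 -> [-2, -3, 1, 5, 1, -3] (max |s|=5)
Stage 2 (AMPLIFY 3): -2*3=-6, -3*3=-9, 1*3=3, 5*3=15, 1*3=3, -3*3=-9 -> [-6, -9, 3, 15, 3, -9] (max |s|=15)
Stage 3 (DIFF): s[0]=-6, -9--6=-3, 3--9=12, 15-3=12, 3-15=-12, -9-3=-12 -> [-6, -3, 12, 12, -12, -12] (max |s|=12)
Overall max amplitude: 15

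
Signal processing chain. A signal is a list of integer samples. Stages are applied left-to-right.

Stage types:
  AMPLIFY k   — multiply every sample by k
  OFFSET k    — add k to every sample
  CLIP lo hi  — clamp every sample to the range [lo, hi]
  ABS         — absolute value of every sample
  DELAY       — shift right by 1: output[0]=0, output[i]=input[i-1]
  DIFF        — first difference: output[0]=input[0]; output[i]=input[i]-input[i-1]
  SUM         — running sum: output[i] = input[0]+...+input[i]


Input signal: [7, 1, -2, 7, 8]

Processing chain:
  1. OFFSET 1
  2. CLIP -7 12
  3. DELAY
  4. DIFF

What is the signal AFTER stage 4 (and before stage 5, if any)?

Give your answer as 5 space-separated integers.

Input: [7, 1, -2, 7, 8]
Stage 1 (OFFSET 1): 7+1=8, 1+1=2, -2+1=-1, 7+1=8, 8+1=9 -> [8, 2, -1, 8, 9]
Stage 2 (CLIP -7 12): clip(8,-7,12)=8, clip(2,-7,12)=2, clip(-1,-7,12)=-1, clip(8,-7,12)=8, clip(9,-7,12)=9 -> [8, 2, -1, 8, 9]
Stage 3 (DELAY): [0, 8, 2, -1, 8] = [0, 8, 2, -1, 8] -> [0, 8, 2, -1, 8]
Stage 4 (DIFF): s[0]=0, 8-0=8, 2-8=-6, -1-2=-3, 8--1=9 -> [0, 8, -6, -3, 9]

Answer: 0 8 -6 -3 9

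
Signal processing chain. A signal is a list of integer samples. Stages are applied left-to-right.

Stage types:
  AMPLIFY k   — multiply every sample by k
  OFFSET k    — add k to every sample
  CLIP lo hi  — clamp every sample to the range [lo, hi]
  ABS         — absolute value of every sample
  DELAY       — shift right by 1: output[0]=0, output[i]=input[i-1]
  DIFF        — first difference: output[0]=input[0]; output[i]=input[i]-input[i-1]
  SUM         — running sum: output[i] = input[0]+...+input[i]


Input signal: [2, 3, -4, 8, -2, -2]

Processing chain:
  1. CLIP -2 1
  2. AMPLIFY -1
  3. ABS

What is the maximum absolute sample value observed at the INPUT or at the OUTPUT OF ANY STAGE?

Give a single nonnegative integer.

Answer: 8

Derivation:
Input: [2, 3, -4, 8, -2, -2] (max |s|=8)
Stage 1 (CLIP -2 1): clip(2,-2,1)=1, clip(3,-2,1)=1, clip(-4,-2,1)=-2, clip(8,-2,1)=1, clip(-2,-2,1)=-2, clip(-2,-2,1)=-2 -> [1, 1, -2, 1, -2, -2] (max |s|=2)
Stage 2 (AMPLIFY -1): 1*-1=-1, 1*-1=-1, -2*-1=2, 1*-1=-1, -2*-1=2, -2*-1=2 -> [-1, -1, 2, -1, 2, 2] (max |s|=2)
Stage 3 (ABS): |-1|=1, |-1|=1, |2|=2, |-1|=1, |2|=2, |2|=2 -> [1, 1, 2, 1, 2, 2] (max |s|=2)
Overall max amplitude: 8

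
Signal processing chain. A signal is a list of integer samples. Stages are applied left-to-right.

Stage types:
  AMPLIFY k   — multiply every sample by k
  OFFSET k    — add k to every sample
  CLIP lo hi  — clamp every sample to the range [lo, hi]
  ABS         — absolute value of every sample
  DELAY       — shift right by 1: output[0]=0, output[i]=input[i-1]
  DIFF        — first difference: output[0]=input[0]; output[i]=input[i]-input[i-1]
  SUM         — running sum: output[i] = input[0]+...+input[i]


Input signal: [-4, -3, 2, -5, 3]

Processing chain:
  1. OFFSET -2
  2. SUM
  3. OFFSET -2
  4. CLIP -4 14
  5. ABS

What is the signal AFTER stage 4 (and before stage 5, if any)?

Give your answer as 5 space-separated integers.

Answer: -4 -4 -4 -4 -4

Derivation:
Input: [-4, -3, 2, -5, 3]
Stage 1 (OFFSET -2): -4+-2=-6, -3+-2=-5, 2+-2=0, -5+-2=-7, 3+-2=1 -> [-6, -5, 0, -7, 1]
Stage 2 (SUM): sum[0..0]=-6, sum[0..1]=-11, sum[0..2]=-11, sum[0..3]=-18, sum[0..4]=-17 -> [-6, -11, -11, -18, -17]
Stage 3 (OFFSET -2): -6+-2=-8, -11+-2=-13, -11+-2=-13, -18+-2=-20, -17+-2=-19 -> [-8, -13, -13, -20, -19]
Stage 4 (CLIP -4 14): clip(-8,-4,14)=-4, clip(-13,-4,14)=-4, clip(-13,-4,14)=-4, clip(-20,-4,14)=-4, clip(-19,-4,14)=-4 -> [-4, -4, -4, -4, -4]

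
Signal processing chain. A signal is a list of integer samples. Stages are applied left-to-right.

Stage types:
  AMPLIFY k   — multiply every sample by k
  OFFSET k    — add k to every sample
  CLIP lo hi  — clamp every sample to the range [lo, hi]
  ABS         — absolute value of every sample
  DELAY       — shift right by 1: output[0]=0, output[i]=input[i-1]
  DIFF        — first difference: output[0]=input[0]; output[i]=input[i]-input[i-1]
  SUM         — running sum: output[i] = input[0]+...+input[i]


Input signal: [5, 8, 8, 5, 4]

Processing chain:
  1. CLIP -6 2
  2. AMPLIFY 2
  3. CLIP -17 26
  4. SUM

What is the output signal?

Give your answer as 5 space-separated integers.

Answer: 4 8 12 16 20

Derivation:
Input: [5, 8, 8, 5, 4]
Stage 1 (CLIP -6 2): clip(5,-6,2)=2, clip(8,-6,2)=2, clip(8,-6,2)=2, clip(5,-6,2)=2, clip(4,-6,2)=2 -> [2, 2, 2, 2, 2]
Stage 2 (AMPLIFY 2): 2*2=4, 2*2=4, 2*2=4, 2*2=4, 2*2=4 -> [4, 4, 4, 4, 4]
Stage 3 (CLIP -17 26): clip(4,-17,26)=4, clip(4,-17,26)=4, clip(4,-17,26)=4, clip(4,-17,26)=4, clip(4,-17,26)=4 -> [4, 4, 4, 4, 4]
Stage 4 (SUM): sum[0..0]=4, sum[0..1]=8, sum[0..2]=12, sum[0..3]=16, sum[0..4]=20 -> [4, 8, 12, 16, 20]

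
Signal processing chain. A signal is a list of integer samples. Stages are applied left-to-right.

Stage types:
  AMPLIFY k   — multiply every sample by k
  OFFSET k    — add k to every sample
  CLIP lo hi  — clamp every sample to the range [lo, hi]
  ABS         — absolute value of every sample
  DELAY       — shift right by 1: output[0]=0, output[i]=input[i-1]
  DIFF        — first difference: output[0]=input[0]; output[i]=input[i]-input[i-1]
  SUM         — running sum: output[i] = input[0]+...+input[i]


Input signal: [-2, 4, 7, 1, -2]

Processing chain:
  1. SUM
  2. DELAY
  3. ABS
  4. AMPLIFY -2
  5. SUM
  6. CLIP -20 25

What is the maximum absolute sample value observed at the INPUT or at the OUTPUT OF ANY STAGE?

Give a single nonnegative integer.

Input: [-2, 4, 7, 1, -2] (max |s|=7)
Stage 1 (SUM): sum[0..0]=-2, sum[0..1]=2, sum[0..2]=9, sum[0..3]=10, sum[0..4]=8 -> [-2, 2, 9, 10, 8] (max |s|=10)
Stage 2 (DELAY): [0, -2, 2, 9, 10] = [0, -2, 2, 9, 10] -> [0, -2, 2, 9, 10] (max |s|=10)
Stage 3 (ABS): |0|=0, |-2|=2, |2|=2, |9|=9, |10|=10 -> [0, 2, 2, 9, 10] (max |s|=10)
Stage 4 (AMPLIFY -2): 0*-2=0, 2*-2=-4, 2*-2=-4, 9*-2=-18, 10*-2=-20 -> [0, -4, -4, -18, -20] (max |s|=20)
Stage 5 (SUM): sum[0..0]=0, sum[0..1]=-4, sum[0..2]=-8, sum[0..3]=-26, sum[0..4]=-46 -> [0, -4, -8, -26, -46] (max |s|=46)
Stage 6 (CLIP -20 25): clip(0,-20,25)=0, clip(-4,-20,25)=-4, clip(-8,-20,25)=-8, clip(-26,-20,25)=-20, clip(-46,-20,25)=-20 -> [0, -4, -8, -20, -20] (max |s|=20)
Overall max amplitude: 46

Answer: 46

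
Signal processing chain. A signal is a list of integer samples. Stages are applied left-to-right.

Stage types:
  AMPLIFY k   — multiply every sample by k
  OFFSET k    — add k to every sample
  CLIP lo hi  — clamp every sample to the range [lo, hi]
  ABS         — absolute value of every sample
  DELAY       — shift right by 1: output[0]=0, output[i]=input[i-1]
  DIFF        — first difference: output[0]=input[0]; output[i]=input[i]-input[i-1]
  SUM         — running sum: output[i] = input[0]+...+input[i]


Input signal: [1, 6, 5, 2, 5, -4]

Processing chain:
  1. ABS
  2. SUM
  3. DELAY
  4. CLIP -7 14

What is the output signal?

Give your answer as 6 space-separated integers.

Answer: 0 1 7 12 14 14

Derivation:
Input: [1, 6, 5, 2, 5, -4]
Stage 1 (ABS): |1|=1, |6|=6, |5|=5, |2|=2, |5|=5, |-4|=4 -> [1, 6, 5, 2, 5, 4]
Stage 2 (SUM): sum[0..0]=1, sum[0..1]=7, sum[0..2]=12, sum[0..3]=14, sum[0..4]=19, sum[0..5]=23 -> [1, 7, 12, 14, 19, 23]
Stage 3 (DELAY): [0, 1, 7, 12, 14, 19] = [0, 1, 7, 12, 14, 19] -> [0, 1, 7, 12, 14, 19]
Stage 4 (CLIP -7 14): clip(0,-7,14)=0, clip(1,-7,14)=1, clip(7,-7,14)=7, clip(12,-7,14)=12, clip(14,-7,14)=14, clip(19,-7,14)=14 -> [0, 1, 7, 12, 14, 14]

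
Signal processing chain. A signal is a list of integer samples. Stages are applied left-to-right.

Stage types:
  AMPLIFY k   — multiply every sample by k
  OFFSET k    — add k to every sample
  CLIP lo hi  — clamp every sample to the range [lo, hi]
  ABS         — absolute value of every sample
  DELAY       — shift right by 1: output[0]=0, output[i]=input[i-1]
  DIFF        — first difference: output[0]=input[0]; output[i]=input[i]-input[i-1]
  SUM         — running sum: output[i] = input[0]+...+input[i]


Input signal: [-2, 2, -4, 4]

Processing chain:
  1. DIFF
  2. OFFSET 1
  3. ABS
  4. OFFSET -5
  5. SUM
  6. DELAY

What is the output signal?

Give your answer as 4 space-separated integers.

Input: [-2, 2, -4, 4]
Stage 1 (DIFF): s[0]=-2, 2--2=4, -4-2=-6, 4--4=8 -> [-2, 4, -6, 8]
Stage 2 (OFFSET 1): -2+1=-1, 4+1=5, -6+1=-5, 8+1=9 -> [-1, 5, -5, 9]
Stage 3 (ABS): |-1|=1, |5|=5, |-5|=5, |9|=9 -> [1, 5, 5, 9]
Stage 4 (OFFSET -5): 1+-5=-4, 5+-5=0, 5+-5=0, 9+-5=4 -> [-4, 0, 0, 4]
Stage 5 (SUM): sum[0..0]=-4, sum[0..1]=-4, sum[0..2]=-4, sum[0..3]=0 -> [-4, -4, -4, 0]
Stage 6 (DELAY): [0, -4, -4, -4] = [0, -4, -4, -4] -> [0, -4, -4, -4]

Answer: 0 -4 -4 -4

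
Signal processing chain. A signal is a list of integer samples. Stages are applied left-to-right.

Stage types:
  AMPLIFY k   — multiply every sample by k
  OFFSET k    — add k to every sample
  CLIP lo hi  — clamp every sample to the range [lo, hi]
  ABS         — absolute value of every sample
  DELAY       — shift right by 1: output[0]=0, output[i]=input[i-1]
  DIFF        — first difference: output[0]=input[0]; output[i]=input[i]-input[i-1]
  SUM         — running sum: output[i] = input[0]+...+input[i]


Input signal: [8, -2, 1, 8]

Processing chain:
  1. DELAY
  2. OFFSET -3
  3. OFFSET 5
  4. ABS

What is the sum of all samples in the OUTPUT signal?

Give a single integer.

Answer: 15

Derivation:
Input: [8, -2, 1, 8]
Stage 1 (DELAY): [0, 8, -2, 1] = [0, 8, -2, 1] -> [0, 8, -2, 1]
Stage 2 (OFFSET -3): 0+-3=-3, 8+-3=5, -2+-3=-5, 1+-3=-2 -> [-3, 5, -5, -2]
Stage 3 (OFFSET 5): -3+5=2, 5+5=10, -5+5=0, -2+5=3 -> [2, 10, 0, 3]
Stage 4 (ABS): |2|=2, |10|=10, |0|=0, |3|=3 -> [2, 10, 0, 3]
Output sum: 15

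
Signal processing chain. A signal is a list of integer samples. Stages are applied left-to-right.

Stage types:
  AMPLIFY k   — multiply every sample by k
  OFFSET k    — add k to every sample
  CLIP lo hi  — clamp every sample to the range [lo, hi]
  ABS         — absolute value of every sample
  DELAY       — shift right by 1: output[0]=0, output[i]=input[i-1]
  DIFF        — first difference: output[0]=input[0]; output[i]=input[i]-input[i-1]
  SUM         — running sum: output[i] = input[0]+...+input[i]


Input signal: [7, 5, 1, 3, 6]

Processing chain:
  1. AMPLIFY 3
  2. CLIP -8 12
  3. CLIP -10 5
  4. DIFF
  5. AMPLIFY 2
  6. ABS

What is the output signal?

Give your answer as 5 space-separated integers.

Answer: 10 0 4 4 0

Derivation:
Input: [7, 5, 1, 3, 6]
Stage 1 (AMPLIFY 3): 7*3=21, 5*3=15, 1*3=3, 3*3=9, 6*3=18 -> [21, 15, 3, 9, 18]
Stage 2 (CLIP -8 12): clip(21,-8,12)=12, clip(15,-8,12)=12, clip(3,-8,12)=3, clip(9,-8,12)=9, clip(18,-8,12)=12 -> [12, 12, 3, 9, 12]
Stage 3 (CLIP -10 5): clip(12,-10,5)=5, clip(12,-10,5)=5, clip(3,-10,5)=3, clip(9,-10,5)=5, clip(12,-10,5)=5 -> [5, 5, 3, 5, 5]
Stage 4 (DIFF): s[0]=5, 5-5=0, 3-5=-2, 5-3=2, 5-5=0 -> [5, 0, -2, 2, 0]
Stage 5 (AMPLIFY 2): 5*2=10, 0*2=0, -2*2=-4, 2*2=4, 0*2=0 -> [10, 0, -4, 4, 0]
Stage 6 (ABS): |10|=10, |0|=0, |-4|=4, |4|=4, |0|=0 -> [10, 0, 4, 4, 0]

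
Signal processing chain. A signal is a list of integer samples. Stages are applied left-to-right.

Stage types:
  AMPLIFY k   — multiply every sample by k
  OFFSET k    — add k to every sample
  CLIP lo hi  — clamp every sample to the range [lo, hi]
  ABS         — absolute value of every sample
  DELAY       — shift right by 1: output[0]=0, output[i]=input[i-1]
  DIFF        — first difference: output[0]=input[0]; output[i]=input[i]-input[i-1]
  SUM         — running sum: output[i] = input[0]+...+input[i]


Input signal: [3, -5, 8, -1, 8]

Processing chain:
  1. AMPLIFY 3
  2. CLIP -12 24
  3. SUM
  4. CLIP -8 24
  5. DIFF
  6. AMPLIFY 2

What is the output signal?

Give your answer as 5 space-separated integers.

Input: [3, -5, 8, -1, 8]
Stage 1 (AMPLIFY 3): 3*3=9, -5*3=-15, 8*3=24, -1*3=-3, 8*3=24 -> [9, -15, 24, -3, 24]
Stage 2 (CLIP -12 24): clip(9,-12,24)=9, clip(-15,-12,24)=-12, clip(24,-12,24)=24, clip(-3,-12,24)=-3, clip(24,-12,24)=24 -> [9, -12, 24, -3, 24]
Stage 3 (SUM): sum[0..0]=9, sum[0..1]=-3, sum[0..2]=21, sum[0..3]=18, sum[0..4]=42 -> [9, -3, 21, 18, 42]
Stage 4 (CLIP -8 24): clip(9,-8,24)=9, clip(-3,-8,24)=-3, clip(21,-8,24)=21, clip(18,-8,24)=18, clip(42,-8,24)=24 -> [9, -3, 21, 18, 24]
Stage 5 (DIFF): s[0]=9, -3-9=-12, 21--3=24, 18-21=-3, 24-18=6 -> [9, -12, 24, -3, 6]
Stage 6 (AMPLIFY 2): 9*2=18, -12*2=-24, 24*2=48, -3*2=-6, 6*2=12 -> [18, -24, 48, -6, 12]

Answer: 18 -24 48 -6 12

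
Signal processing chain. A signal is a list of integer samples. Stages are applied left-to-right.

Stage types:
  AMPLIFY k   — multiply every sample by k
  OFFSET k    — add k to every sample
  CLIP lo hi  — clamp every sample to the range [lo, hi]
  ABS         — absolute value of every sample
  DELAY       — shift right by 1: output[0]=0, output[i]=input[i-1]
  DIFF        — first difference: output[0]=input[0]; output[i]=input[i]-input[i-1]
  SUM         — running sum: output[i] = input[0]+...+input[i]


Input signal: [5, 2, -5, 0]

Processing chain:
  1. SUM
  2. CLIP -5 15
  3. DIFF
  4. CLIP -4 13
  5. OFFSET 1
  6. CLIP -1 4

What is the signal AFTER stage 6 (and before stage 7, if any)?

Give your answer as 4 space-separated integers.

Input: [5, 2, -5, 0]
Stage 1 (SUM): sum[0..0]=5, sum[0..1]=7, sum[0..2]=2, sum[0..3]=2 -> [5, 7, 2, 2]
Stage 2 (CLIP -5 15): clip(5,-5,15)=5, clip(7,-5,15)=7, clip(2,-5,15)=2, clip(2,-5,15)=2 -> [5, 7, 2, 2]
Stage 3 (DIFF): s[0]=5, 7-5=2, 2-7=-5, 2-2=0 -> [5, 2, -5, 0]
Stage 4 (CLIP -4 13): clip(5,-4,13)=5, clip(2,-4,13)=2, clip(-5,-4,13)=-4, clip(0,-4,13)=0 -> [5, 2, -4, 0]
Stage 5 (OFFSET 1): 5+1=6, 2+1=3, -4+1=-3, 0+1=1 -> [6, 3, -3, 1]
Stage 6 (CLIP -1 4): clip(6,-1,4)=4, clip(3,-1,4)=3, clip(-3,-1,4)=-1, clip(1,-1,4)=1 -> [4, 3, -1, 1]

Answer: 4 3 -1 1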